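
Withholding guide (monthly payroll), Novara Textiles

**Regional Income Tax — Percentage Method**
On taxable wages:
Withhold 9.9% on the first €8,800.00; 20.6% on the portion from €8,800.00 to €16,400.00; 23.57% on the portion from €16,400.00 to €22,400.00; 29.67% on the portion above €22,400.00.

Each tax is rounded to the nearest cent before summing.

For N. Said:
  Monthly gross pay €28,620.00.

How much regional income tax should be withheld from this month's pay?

€5,696.47

Regional Income Tax: taxable = €28,620.00
  €3,851.00 + 29.67% × (€28,620.00 − €22,400.00) = €3,851.00 + 29.67% × €6,220.00 = €5,696.47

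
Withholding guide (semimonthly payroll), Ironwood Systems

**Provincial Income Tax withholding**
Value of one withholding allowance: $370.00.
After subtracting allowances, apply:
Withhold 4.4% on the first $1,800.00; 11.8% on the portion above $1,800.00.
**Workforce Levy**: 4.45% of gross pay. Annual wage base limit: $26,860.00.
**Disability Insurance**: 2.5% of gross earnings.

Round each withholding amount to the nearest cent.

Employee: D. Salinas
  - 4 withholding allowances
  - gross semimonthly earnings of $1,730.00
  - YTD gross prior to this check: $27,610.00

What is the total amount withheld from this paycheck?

$54.25

Provincial Income Tax: taxable = $1,730.00 − 4×$370.00 = $250.00
  4.4% × $250.00 = $11.00
Workforce Levy: YTD $27,610.00 ≥ cap $26,860.00 → $0.00
Disability Insurance: 2.5% × $1,730.00 = $43.25
Total: $11.00 + $0.00 + $43.25 = $54.25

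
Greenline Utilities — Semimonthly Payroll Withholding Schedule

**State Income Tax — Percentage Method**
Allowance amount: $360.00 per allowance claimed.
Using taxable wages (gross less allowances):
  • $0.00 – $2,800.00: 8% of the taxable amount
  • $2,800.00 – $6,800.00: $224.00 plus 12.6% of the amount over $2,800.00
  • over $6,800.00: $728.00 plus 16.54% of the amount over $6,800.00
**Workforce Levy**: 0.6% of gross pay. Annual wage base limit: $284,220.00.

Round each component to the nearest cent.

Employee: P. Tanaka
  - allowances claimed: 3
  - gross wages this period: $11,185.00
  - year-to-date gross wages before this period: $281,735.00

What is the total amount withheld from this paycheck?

State Income Tax: taxable = $11,185.00 − 3×$360.00 = $10,105.00
  $728.00 + 16.54% × ($10,105.00 − $6,800.00) = $728.00 + 16.54% × $3,305.00 = $1,274.65
Workforce Levy: cap $284,220.00 − YTD $281,735.00 = $2,485.00 subject; 0.6% × $2,485.00 = $14.91
Total: $1,274.65 + $14.91 = $1,289.56

$1,289.56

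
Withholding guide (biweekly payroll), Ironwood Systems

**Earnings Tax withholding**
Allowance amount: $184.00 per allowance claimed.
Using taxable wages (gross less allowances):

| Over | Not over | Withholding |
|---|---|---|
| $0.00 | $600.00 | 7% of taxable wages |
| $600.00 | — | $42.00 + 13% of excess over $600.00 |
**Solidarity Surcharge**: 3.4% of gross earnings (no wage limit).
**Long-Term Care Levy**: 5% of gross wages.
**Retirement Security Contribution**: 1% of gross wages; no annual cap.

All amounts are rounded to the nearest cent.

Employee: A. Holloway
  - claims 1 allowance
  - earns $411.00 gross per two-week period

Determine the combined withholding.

$54.52

Earnings Tax: taxable = $411.00 − 1×$184.00 = $227.00
  7% × $227.00 = $15.89
Solidarity Surcharge: 3.4% × $411.00 = $13.97
Long-Term Care Levy: 5% × $411.00 = $20.55
Retirement Security Contribution: 1% × $411.00 = $4.11
Total: $15.89 + $13.97 + $20.55 + $4.11 = $54.52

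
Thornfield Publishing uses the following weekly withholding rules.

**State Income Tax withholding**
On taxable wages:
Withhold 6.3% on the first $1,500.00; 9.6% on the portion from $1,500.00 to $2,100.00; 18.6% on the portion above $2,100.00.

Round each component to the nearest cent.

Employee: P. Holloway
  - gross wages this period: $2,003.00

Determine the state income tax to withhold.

$142.79

State Income Tax: taxable = $2,003.00
  $94.50 + 9.6% × ($2,003.00 − $1,500.00) = $94.50 + 9.6% × $503.00 = $142.79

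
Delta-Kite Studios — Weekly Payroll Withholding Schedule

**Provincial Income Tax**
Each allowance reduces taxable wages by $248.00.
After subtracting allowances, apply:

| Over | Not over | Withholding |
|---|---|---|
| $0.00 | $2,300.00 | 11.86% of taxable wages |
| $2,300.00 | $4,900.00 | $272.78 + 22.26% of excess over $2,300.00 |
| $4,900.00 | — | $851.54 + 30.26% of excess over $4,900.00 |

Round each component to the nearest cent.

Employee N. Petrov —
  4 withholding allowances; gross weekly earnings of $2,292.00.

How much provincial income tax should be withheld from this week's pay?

Provincial Income Tax: taxable = $2,292.00 − 4×$248.00 = $1,300.00
  11.86% × $1,300.00 = $154.18

$154.18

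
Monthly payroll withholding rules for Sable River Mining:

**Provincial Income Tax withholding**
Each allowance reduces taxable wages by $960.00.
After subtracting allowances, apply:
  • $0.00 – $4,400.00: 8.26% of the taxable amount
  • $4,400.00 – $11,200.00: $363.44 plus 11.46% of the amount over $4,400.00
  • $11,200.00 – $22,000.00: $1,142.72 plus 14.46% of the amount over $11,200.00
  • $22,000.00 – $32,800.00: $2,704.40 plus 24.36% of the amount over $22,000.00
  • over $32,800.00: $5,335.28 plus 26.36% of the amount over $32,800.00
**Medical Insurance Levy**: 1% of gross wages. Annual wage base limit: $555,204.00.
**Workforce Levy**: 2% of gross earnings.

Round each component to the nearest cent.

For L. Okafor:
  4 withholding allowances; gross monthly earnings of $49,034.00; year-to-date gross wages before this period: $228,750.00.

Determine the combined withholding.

Provincial Income Tax: taxable = $49,034.00 − 4×$960.00 = $45,194.00
  $5,335.28 + 26.36% × ($45,194.00 − $32,800.00) = $5,335.28 + 26.36% × $12,394.00 = $8,602.34
Medical Insurance Levy: 1% × $49,034.00 = $490.34
Workforce Levy: 2% × $49,034.00 = $980.68
Total: $8,602.34 + $490.34 + $980.68 = $10,073.36

$10,073.36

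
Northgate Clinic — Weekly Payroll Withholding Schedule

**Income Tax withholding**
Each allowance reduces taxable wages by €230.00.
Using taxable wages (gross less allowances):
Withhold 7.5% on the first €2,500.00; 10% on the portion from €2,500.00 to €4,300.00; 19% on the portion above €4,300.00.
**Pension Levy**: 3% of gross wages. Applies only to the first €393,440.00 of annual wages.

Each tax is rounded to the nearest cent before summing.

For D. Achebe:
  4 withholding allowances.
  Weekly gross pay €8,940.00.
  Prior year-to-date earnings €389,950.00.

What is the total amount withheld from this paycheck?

€1,179.00

Income Tax: taxable = €8,940.00 − 4×€230.00 = €8,020.00
  €367.50 + 19% × (€8,020.00 − €4,300.00) = €367.50 + 19% × €3,720.00 = €1,074.30
Pension Levy: cap €393,440.00 − YTD €389,950.00 = €3,490.00 subject; 3% × €3,490.00 = €104.70
Total: €1,074.30 + €104.70 = €1,179.00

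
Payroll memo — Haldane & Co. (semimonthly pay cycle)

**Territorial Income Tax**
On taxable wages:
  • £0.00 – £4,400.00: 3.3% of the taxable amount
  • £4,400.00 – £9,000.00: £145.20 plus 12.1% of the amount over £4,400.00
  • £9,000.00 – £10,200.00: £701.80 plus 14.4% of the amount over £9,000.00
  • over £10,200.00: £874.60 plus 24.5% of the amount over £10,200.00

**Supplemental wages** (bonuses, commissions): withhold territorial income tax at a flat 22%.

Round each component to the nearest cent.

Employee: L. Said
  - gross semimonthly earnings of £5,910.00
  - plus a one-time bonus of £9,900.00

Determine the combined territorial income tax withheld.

Territorial Income Tax: taxable = £5,910.00
  £145.20 + 12.1% × (£5,910.00 − £4,400.00) = £145.20 + 12.1% × £1,510.00 = £327.91
Supplemental (22% flat on bonus): 22% × £9,900.00 = £2,178.00
Total territorial income tax: £327.91 + £2,178.00 = £2,505.91

£2,505.91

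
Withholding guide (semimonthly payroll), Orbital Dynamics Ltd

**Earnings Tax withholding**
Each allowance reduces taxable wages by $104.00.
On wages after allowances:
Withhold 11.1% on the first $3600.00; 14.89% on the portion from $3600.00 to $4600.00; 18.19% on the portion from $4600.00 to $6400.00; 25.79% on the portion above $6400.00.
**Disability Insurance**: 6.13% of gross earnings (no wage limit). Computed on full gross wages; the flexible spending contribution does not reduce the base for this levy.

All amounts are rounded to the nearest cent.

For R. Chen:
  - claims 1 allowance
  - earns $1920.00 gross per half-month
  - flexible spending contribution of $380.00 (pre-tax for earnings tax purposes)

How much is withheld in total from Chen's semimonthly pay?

$277.10

Earnings Tax: taxable = $1920.00 − $380.00 − 1×$104.00 = $1436.00
  11.1% × $1436.00 = $159.40
Disability Insurance: 6.13% × $1920.00 = $117.70
Total: $159.40 + $117.70 = $277.10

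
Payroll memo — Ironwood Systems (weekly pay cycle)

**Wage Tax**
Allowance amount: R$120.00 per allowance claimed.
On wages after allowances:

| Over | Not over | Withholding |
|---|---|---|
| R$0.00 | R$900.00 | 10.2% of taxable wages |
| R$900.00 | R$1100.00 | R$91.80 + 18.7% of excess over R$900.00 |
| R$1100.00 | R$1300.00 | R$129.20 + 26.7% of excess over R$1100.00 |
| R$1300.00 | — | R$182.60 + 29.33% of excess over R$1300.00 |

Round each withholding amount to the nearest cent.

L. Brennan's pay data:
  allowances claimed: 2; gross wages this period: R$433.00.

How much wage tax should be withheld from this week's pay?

R$19.69

Wage Tax: taxable = R$433.00 − 2×R$120.00 = R$193.00
  10.2% × R$193.00 = R$19.69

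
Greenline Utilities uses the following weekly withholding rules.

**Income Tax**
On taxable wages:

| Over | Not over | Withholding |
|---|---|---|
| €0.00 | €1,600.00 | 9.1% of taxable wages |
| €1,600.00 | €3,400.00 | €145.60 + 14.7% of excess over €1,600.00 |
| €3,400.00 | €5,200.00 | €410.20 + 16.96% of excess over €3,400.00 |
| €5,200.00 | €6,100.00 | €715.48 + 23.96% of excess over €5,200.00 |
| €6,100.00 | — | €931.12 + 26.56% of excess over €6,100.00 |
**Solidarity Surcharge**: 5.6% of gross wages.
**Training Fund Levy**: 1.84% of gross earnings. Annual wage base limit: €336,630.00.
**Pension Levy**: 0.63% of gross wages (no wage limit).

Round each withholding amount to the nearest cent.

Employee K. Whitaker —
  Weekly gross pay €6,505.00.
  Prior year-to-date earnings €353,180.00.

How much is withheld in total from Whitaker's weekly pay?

Income Tax: taxable = €6,505.00
  €931.12 + 26.56% × (€6,505.00 − €6,100.00) = €931.12 + 26.56% × €405.00 = €1,038.69
Solidarity Surcharge: 5.6% × €6,505.00 = €364.28
Training Fund Levy: YTD €353,180.00 ≥ cap €336,630.00 → €0.00
Pension Levy: 0.63% × €6,505.00 = €40.98
Total: €1,038.69 + €364.28 + €0.00 + €40.98 = €1,443.95

€1,443.95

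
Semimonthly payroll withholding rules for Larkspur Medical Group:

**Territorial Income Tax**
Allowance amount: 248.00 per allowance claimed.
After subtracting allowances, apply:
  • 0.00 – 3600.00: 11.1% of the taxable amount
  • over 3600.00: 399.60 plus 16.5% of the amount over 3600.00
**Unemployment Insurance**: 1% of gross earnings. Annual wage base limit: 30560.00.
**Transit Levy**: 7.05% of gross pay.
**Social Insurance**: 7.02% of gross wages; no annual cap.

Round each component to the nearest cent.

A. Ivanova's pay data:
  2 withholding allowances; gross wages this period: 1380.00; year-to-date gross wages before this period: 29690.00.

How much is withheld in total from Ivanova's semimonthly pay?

Territorial Income Tax: taxable = 1380.00 − 2×248.00 = 884.00
  11.1% × 884.00 = 98.12
Unemployment Insurance: cap 30560.00 − YTD 29690.00 = 870.00 subject; 1% × 870.00 = 8.70
Transit Levy: 7.05% × 1380.00 = 97.29
Social Insurance: 7.02% × 1380.00 = 96.88
Total: 98.12 + 8.70 + 97.29 + 96.88 = 300.99

300.99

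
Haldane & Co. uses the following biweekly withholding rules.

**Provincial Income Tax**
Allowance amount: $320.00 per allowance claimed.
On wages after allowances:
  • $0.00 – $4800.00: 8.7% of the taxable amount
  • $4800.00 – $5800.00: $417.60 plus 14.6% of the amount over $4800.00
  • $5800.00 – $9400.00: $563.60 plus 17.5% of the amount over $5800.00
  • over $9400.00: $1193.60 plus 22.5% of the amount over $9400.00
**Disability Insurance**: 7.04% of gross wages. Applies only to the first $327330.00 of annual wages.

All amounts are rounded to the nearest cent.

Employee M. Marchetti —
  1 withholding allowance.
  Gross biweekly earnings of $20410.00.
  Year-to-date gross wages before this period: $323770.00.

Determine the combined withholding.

Provincial Income Tax: taxable = $20410.00 − 1×$320.00 = $20090.00
  $1193.60 + 22.5% × ($20090.00 − $9400.00) = $1193.60 + 22.5% × $10690.00 = $3598.85
Disability Insurance: cap $327330.00 − YTD $323770.00 = $3560.00 subject; 7.04% × $3560.00 = $250.62
Total: $3598.85 + $250.62 = $3849.47

$3849.47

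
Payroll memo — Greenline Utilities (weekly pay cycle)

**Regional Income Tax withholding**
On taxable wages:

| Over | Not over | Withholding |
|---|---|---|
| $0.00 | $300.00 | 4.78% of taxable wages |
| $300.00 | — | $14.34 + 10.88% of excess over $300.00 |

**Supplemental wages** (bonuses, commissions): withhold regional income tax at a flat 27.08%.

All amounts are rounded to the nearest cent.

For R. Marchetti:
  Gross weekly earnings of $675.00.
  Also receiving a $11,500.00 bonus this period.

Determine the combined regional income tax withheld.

$3,169.34

Regional Income Tax: taxable = $675.00
  $14.34 + 10.88% × ($675.00 − $300.00) = $14.34 + 10.88% × $375.00 = $55.14
Supplemental (27.08% flat on bonus): 27.08% × $11,500.00 = $3,114.20
Total regional income tax: $55.14 + $3,114.20 = $3,169.34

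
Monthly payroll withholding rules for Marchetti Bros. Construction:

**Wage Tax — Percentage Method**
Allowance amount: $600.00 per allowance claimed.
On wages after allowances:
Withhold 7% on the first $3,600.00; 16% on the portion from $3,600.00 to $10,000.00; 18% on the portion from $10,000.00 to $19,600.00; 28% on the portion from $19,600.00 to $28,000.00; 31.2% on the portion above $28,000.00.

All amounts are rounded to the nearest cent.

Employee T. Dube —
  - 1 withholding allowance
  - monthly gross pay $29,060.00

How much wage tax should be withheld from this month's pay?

Wage Tax: taxable = $29,060.00 − 1×$600.00 = $28,460.00
  $5,356.00 + 31.2% × ($28,460.00 − $28,000.00) = $5,356.00 + 31.2% × $460.00 = $5,499.52

$5,499.52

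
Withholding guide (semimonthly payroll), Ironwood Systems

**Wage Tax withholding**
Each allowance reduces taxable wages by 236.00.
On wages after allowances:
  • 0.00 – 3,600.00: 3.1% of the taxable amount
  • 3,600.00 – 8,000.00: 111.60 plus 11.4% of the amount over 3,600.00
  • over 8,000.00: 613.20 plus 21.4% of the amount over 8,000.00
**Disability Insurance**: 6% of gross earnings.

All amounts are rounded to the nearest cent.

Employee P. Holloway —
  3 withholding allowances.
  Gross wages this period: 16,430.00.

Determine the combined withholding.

3,251.51

Wage Tax: taxable = 16,430.00 − 3×236.00 = 15,722.00
  613.20 + 21.4% × (15,722.00 − 8,000.00) = 613.20 + 21.4% × 7,722.00 = 2,265.71
Disability Insurance: 6% × 16,430.00 = 985.80
Total: 2,265.71 + 985.80 = 3,251.51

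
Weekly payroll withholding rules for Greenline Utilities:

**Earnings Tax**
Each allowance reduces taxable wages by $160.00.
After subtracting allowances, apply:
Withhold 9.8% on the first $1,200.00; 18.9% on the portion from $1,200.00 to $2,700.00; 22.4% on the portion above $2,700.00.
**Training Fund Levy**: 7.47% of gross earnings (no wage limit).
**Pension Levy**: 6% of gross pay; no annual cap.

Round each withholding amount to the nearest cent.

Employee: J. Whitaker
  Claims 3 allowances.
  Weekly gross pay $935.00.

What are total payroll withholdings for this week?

$170.53

Earnings Tax: taxable = $935.00 − 3×$160.00 = $455.00
  9.8% × $455.00 = $44.59
Training Fund Levy: 7.47% × $935.00 = $69.84
Pension Levy: 6% × $935.00 = $56.10
Total: $44.59 + $69.84 + $56.10 = $170.53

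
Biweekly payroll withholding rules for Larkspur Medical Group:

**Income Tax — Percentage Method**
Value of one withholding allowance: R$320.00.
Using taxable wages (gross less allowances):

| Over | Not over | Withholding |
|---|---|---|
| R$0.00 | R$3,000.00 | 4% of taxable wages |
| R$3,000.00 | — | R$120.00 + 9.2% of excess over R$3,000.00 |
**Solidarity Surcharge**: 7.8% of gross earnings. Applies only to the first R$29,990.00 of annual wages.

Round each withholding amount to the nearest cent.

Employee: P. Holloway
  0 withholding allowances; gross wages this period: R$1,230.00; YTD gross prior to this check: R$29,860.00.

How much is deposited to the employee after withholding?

Income Tax: taxable = R$1,230.00
  4% × R$1,230.00 = R$49.20
Solidarity Surcharge: cap R$29,990.00 − YTD R$29,860.00 = R$130.00 subject; 7.8% × R$130.00 = R$10.14
Total withheld: R$49.20 + R$10.14 = R$59.34
Net pay: R$1,230.00 − R$59.34 = R$1,170.66

R$1,170.66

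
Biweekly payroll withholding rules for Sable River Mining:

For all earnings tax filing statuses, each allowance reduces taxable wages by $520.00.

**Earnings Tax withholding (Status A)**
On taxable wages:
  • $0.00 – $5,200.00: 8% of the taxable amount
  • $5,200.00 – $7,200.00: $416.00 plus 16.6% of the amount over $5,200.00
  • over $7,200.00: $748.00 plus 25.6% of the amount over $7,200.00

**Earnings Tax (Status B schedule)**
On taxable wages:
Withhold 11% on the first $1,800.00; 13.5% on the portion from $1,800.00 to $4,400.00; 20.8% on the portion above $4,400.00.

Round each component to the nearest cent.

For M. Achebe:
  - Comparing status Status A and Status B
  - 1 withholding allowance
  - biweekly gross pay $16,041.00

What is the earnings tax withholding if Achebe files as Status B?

Earnings Tax (Status B): taxable = $16,041.00 − 1×$520.00 = $15,521.00
  $549.00 + 20.8% × ($15,521.00 − $4,400.00) = $549.00 + 20.8% × $11,121.00 = $2,862.17

$2,862.17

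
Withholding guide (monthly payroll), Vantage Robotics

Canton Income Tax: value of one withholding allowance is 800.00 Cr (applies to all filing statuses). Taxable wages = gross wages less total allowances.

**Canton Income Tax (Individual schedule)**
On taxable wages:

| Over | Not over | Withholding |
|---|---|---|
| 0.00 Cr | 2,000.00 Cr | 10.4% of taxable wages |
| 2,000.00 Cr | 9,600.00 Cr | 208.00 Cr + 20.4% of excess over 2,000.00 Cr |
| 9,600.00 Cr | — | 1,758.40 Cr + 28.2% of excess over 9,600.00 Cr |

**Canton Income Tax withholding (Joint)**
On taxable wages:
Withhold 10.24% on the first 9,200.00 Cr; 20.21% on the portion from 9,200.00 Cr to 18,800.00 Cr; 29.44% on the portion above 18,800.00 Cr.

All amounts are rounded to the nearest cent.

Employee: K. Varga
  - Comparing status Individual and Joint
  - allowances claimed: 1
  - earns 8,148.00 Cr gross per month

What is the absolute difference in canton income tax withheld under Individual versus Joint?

546.55 Cr

Canton Income Tax (Individual): taxable = 8,148.00 Cr − 1×800.00 Cr = 7,348.00 Cr
  208.00 Cr + 20.4% × (7,348.00 Cr − 2,000.00 Cr) = 208.00 Cr + 20.4% × 5,348.00 Cr = 1,298.99 Cr
Canton Income Tax (Joint): taxable = 8,148.00 Cr − 1×800.00 Cr = 7,348.00 Cr
  10.24% × 7,348.00 Cr = 752.44 Cr
Difference: |1,298.99 Cr − 752.44 Cr| = 546.55 Cr (higher under Individual)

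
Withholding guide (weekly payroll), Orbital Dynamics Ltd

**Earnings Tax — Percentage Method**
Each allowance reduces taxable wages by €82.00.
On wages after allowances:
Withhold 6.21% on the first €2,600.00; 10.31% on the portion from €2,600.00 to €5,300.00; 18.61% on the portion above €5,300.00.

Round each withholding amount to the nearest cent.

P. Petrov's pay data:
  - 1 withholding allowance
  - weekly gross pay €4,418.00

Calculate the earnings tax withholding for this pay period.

Earnings Tax: taxable = €4,418.00 − 1×€82.00 = €4,336.00
  €161.46 + 10.31% × (€4,336.00 − €2,600.00) = €161.46 + 10.31% × €1,736.00 = €340.44

€340.44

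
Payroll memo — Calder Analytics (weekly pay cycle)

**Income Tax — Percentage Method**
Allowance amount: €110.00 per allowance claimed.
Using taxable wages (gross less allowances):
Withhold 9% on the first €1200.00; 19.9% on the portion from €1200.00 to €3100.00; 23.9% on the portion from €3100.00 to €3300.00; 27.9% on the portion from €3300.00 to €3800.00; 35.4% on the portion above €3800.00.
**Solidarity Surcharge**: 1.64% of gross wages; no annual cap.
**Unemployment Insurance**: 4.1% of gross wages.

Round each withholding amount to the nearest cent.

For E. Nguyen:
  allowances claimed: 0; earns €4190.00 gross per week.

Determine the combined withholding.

Income Tax: taxable = €4190.00
  €673.40 + 35.4% × (€4190.00 − €3800.00) = €673.40 + 35.4% × €390.00 = €811.46
Solidarity Surcharge: 1.64% × €4190.00 = €68.72
Unemployment Insurance: 4.1% × €4190.00 = €171.79
Total: €811.46 + €68.72 + €171.79 = €1051.97

€1051.97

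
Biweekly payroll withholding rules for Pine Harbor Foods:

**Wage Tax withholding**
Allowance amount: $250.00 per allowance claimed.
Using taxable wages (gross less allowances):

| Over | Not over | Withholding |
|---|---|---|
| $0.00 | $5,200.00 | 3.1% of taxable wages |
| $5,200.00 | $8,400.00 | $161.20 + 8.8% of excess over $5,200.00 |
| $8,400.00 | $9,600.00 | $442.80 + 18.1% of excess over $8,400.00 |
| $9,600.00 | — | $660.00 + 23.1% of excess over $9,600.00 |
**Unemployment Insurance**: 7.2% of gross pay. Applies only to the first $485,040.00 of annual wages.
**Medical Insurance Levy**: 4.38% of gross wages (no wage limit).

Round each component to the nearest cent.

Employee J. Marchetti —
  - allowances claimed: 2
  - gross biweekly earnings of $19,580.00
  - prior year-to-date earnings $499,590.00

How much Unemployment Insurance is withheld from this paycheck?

Unemployment Insurance: YTD $499,590.00 ≥ cap $485,040.00 → $0.00

$0.00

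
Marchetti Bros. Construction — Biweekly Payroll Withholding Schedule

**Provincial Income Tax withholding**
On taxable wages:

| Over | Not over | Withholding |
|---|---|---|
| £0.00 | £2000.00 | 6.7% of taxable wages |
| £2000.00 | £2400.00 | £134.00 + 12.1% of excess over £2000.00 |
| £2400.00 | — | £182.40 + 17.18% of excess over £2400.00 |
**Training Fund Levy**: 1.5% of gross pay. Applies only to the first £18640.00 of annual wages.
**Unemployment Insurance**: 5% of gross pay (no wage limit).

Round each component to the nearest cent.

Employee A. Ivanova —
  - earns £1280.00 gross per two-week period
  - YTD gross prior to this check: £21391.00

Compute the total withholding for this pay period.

Provincial Income Tax: taxable = £1280.00
  6.7% × £1280.00 = £85.76
Training Fund Levy: YTD £21391.00 ≥ cap £18640.00 → £0.00
Unemployment Insurance: 5% × £1280.00 = £64.00
Total: £85.76 + £0.00 + £64.00 = £149.76

£149.76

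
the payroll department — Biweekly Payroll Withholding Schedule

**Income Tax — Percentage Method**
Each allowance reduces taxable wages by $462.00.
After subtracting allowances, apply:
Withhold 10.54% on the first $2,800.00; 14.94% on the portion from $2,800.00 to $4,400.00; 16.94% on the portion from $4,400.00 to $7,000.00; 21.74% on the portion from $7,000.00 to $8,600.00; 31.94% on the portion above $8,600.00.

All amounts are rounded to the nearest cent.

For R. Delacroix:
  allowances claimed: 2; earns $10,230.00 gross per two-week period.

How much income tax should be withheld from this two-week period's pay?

$1,547.94

Income Tax: taxable = $10,230.00 − 2×$462.00 = $9,306.00
  $1,322.44 + 31.94% × ($9,306.00 − $8,600.00) = $1,322.44 + 31.94% × $706.00 = $1,547.94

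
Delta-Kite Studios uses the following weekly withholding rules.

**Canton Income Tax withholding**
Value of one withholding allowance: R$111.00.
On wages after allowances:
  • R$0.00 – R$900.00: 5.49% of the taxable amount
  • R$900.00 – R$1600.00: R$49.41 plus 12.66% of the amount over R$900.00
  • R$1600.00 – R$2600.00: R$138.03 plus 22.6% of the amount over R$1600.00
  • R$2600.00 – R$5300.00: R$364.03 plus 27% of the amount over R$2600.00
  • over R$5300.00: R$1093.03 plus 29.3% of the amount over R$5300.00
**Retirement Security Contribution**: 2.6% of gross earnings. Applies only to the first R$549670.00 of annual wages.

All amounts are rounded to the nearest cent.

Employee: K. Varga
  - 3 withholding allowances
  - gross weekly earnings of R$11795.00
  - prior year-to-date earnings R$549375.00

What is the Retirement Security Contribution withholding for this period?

Retirement Security Contribution: cap R$549670.00 − YTD R$549375.00 = R$295.00 subject; 2.6% × R$295.00 = R$7.67

R$7.67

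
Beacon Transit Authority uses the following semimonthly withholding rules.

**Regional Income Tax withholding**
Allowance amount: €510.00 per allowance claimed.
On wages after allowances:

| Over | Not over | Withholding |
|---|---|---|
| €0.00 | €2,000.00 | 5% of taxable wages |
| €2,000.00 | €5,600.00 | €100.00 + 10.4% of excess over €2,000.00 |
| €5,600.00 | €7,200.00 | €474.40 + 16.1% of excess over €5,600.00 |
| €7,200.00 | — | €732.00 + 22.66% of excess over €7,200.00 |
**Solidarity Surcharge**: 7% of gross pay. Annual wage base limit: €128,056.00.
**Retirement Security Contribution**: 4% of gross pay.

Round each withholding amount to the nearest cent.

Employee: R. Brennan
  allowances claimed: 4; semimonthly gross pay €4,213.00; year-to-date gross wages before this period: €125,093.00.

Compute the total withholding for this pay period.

€493.92

Regional Income Tax: taxable = €4,213.00 − 4×€510.00 = €2,173.00
  €100.00 + 10.4% × (€2,173.00 − €2,000.00) = €100.00 + 10.4% × €173.00 = €117.99
Solidarity Surcharge: cap €128,056.00 − YTD €125,093.00 = €2,963.00 subject; 7% × €2,963.00 = €207.41
Retirement Security Contribution: 4% × €4,213.00 = €168.52
Total: €117.99 + €207.41 + €168.52 = €493.92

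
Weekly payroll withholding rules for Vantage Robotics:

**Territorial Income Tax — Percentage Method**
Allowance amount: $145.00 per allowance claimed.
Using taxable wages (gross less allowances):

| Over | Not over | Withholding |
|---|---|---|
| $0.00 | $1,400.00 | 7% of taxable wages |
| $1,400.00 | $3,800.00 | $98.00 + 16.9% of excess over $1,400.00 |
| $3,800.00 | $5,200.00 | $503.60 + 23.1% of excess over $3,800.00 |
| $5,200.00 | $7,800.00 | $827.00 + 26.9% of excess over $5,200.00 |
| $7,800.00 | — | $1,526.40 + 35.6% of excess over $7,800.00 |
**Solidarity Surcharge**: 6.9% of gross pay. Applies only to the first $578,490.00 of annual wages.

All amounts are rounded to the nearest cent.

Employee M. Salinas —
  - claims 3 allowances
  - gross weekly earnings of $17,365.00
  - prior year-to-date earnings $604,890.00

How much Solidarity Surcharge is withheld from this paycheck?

$0.00

Solidarity Surcharge: YTD $604,890.00 ≥ cap $578,490.00 → $0.00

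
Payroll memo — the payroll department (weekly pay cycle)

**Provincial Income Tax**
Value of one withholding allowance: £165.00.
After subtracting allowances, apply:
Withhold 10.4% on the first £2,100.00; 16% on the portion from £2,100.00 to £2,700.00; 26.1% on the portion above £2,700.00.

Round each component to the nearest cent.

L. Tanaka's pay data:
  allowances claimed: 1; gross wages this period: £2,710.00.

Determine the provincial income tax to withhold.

Provincial Income Tax: taxable = £2,710.00 − 1×£165.00 = £2,545.00
  £218.40 + 16% × (£2,545.00 − £2,100.00) = £218.40 + 16% × £445.00 = £289.60

£289.60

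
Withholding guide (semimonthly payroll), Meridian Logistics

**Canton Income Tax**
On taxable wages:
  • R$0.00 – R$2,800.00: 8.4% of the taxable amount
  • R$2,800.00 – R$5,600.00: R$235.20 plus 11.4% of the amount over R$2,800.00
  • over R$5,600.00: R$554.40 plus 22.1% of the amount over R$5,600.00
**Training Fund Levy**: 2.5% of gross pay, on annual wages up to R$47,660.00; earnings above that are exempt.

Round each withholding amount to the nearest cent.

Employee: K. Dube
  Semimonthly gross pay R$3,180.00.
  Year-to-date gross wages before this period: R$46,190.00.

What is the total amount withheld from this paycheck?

R$315.27

Canton Income Tax: taxable = R$3,180.00
  R$235.20 + 11.4% × (R$3,180.00 − R$2,800.00) = R$235.20 + 11.4% × R$380.00 = R$278.52
Training Fund Levy: cap R$47,660.00 − YTD R$46,190.00 = R$1,470.00 subject; 2.5% × R$1,470.00 = R$36.75
Total: R$278.52 + R$36.75 = R$315.27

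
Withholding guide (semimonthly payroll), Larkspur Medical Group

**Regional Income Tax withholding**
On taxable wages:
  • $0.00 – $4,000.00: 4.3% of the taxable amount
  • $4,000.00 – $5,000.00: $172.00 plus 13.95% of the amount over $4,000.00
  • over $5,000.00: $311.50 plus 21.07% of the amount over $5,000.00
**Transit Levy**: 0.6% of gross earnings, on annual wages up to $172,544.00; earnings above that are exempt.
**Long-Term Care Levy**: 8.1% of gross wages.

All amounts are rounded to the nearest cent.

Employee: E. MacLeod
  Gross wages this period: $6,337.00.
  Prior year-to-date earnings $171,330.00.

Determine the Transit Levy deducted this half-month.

$7.28

Transit Levy: cap $172,544.00 − YTD $171,330.00 = $1,214.00 subject; 0.6% × $1,214.00 = $7.28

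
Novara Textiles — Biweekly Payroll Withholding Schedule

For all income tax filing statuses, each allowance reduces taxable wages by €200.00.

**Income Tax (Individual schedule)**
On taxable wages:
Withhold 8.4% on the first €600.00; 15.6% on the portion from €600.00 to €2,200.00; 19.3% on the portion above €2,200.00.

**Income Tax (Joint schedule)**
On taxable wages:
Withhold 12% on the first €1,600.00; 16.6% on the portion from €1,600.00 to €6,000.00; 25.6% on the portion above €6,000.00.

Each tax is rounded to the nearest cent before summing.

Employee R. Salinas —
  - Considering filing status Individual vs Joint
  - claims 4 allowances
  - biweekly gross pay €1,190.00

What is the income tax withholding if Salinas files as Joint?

Income Tax (Joint): taxable = €1,190.00 − 4×€200.00 = €390.00
  12% × €390.00 = €46.80

€46.80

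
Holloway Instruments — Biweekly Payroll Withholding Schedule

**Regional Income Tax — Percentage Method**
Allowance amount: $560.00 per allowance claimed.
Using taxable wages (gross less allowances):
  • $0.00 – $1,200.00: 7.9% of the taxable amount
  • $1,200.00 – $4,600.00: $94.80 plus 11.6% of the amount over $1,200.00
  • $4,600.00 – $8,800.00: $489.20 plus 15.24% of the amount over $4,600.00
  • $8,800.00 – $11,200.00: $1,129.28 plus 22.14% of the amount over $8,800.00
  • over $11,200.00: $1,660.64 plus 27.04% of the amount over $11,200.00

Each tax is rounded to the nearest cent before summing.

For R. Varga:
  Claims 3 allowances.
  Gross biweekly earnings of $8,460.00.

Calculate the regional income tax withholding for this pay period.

Regional Income Tax: taxable = $8,460.00 − 3×$560.00 = $6,780.00
  $489.20 + 15.24% × ($6,780.00 − $4,600.00) = $489.20 + 15.24% × $2,180.00 = $821.43

$821.43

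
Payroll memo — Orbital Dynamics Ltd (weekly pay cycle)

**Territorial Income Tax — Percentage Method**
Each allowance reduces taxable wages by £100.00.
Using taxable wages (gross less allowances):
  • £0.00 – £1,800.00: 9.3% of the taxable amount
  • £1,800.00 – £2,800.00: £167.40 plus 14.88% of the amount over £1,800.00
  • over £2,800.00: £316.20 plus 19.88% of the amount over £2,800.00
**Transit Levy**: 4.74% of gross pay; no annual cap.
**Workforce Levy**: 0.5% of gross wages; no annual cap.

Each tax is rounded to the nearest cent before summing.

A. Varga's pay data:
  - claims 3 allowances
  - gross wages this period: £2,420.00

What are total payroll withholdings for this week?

£341.83

Territorial Income Tax: taxable = £2,420.00 − 3×£100.00 = £2,120.00
  £167.40 + 14.88% × (£2,120.00 − £1,800.00) = £167.40 + 14.88% × £320.00 = £215.02
Transit Levy: 4.74% × £2,420.00 = £114.71
Workforce Levy: 0.5% × £2,420.00 = £12.10
Total: £215.02 + £114.71 + £12.10 = £341.83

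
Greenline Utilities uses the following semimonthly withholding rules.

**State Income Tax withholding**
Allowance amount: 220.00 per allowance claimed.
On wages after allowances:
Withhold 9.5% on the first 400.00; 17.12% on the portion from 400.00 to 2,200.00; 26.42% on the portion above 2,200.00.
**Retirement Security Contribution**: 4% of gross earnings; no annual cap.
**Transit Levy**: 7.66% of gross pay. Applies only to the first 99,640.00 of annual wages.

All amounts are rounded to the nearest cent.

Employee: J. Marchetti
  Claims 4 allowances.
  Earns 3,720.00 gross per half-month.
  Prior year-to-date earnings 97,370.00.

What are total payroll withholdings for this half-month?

State Income Tax: taxable = 3,720.00 − 4×220.00 = 2,840.00
  346.16 + 26.42% × (2,840.00 − 2,200.00) = 346.16 + 26.42% × 640.00 = 515.25
Retirement Security Contribution: 4% × 3,720.00 = 148.80
Transit Levy: cap 99,640.00 − YTD 97,370.00 = 2,270.00 subject; 7.66% × 2,270.00 = 173.88
Total: 515.25 + 148.80 + 173.88 = 837.93

837.93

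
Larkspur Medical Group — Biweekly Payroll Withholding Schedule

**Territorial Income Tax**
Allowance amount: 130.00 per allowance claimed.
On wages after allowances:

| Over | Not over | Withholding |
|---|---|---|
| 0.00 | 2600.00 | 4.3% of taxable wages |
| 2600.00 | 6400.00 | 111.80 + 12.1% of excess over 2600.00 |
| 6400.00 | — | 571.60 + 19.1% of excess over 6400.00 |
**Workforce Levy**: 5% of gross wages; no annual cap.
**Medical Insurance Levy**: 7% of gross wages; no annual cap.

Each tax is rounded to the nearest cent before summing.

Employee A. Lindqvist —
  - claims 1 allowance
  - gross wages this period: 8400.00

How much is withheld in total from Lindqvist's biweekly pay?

Territorial Income Tax: taxable = 8400.00 − 1×130.00 = 8270.00
  571.60 + 19.1% × (8270.00 − 6400.00) = 571.60 + 19.1% × 1870.00 = 928.77
Workforce Levy: 5% × 8400.00 = 420.00
Medical Insurance Levy: 7% × 8400.00 = 588.00
Total: 928.77 + 420.00 + 588.00 = 1936.77

1936.77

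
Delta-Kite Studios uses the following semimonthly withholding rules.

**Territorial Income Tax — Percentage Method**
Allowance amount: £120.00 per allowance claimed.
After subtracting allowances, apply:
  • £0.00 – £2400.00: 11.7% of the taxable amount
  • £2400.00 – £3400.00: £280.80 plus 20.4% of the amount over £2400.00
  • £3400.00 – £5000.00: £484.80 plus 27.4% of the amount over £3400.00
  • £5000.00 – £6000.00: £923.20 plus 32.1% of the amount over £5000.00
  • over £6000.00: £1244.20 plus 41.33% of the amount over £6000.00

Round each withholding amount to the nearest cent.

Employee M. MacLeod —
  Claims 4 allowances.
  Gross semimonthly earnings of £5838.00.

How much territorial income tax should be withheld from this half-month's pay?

Territorial Income Tax: taxable = £5838.00 − 4×£120.00 = £5358.00
  £923.20 + 32.1% × (£5358.00 − £5000.00) = £923.20 + 32.1% × £358.00 = £1038.12

£1038.12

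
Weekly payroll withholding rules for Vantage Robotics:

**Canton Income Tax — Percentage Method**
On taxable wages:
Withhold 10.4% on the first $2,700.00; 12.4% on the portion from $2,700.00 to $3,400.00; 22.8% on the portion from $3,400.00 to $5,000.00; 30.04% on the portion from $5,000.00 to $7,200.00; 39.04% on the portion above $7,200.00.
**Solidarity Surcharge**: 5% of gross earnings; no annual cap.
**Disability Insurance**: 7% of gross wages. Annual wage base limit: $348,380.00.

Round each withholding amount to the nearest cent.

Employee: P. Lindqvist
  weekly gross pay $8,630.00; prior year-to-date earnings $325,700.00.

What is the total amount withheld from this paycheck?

$2,987.15

Canton Income Tax: taxable = $8,630.00
  $1,393.28 + 39.04% × ($8,630.00 − $7,200.00) = $1,393.28 + 39.04% × $1,430.00 = $1,951.55
Solidarity Surcharge: 5% × $8,630.00 = $431.50
Disability Insurance: 7% × $8,630.00 = $604.10
Total: $1,951.55 + $431.50 + $604.10 = $2,987.15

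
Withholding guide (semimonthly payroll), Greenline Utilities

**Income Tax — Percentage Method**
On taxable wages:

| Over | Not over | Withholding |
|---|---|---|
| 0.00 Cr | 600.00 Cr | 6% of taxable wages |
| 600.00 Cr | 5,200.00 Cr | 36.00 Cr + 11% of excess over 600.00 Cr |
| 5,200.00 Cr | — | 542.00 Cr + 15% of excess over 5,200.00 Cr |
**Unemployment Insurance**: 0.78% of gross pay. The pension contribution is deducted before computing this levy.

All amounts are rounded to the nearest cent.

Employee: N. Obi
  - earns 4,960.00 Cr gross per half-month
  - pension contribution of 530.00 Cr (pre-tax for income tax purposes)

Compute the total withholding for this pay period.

Income Tax: taxable = 4,960.00 Cr − 530.00 Cr = 4,430.00 Cr
  36.00 Cr + 11% × (4,430.00 Cr − 600.00 Cr) = 36.00 Cr + 11% × 3,830.00 Cr = 457.30 Cr
Unemployment Insurance: 0.78% × 4,430.00 Cr = 34.55 Cr
Total: 457.30 Cr + 34.55 Cr = 491.85 Cr

491.85 Cr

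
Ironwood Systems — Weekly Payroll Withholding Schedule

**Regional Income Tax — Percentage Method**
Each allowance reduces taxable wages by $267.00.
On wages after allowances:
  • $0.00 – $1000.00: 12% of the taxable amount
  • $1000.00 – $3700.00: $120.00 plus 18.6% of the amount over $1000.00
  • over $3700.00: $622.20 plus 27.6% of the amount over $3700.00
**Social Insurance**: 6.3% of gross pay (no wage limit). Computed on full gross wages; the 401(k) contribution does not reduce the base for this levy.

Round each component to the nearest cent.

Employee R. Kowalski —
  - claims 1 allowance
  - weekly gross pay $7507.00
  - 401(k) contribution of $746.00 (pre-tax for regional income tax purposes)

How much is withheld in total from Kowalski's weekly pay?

$1866.28

Regional Income Tax: taxable = $7507.00 − $746.00 − 1×$267.00 = $6494.00
  $622.20 + 27.6% × ($6494.00 − $3700.00) = $622.20 + 27.6% × $2794.00 = $1393.34
Social Insurance: 6.3% × $7507.00 = $472.94
Total: $1393.34 + $472.94 = $1866.28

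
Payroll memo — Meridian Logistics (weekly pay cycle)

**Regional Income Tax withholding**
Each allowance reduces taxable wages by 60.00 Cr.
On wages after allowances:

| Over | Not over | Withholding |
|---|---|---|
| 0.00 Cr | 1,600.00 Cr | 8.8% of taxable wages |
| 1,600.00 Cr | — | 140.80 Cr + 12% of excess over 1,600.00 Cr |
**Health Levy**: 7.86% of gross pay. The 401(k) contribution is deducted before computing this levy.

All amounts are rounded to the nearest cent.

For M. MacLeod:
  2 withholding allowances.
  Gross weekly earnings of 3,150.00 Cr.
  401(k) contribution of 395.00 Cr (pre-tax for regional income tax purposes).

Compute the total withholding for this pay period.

481.54 Cr

Regional Income Tax: taxable = 3,150.00 Cr − 395.00 Cr − 2×60.00 Cr = 2,635.00 Cr
  140.80 Cr + 12% × (2,635.00 Cr − 1,600.00 Cr) = 140.80 Cr + 12% × 1,035.00 Cr = 265.00 Cr
Health Levy: 7.86% × 2,755.00 Cr = 216.54 Cr
Total: 265.00 Cr + 216.54 Cr = 481.54 Cr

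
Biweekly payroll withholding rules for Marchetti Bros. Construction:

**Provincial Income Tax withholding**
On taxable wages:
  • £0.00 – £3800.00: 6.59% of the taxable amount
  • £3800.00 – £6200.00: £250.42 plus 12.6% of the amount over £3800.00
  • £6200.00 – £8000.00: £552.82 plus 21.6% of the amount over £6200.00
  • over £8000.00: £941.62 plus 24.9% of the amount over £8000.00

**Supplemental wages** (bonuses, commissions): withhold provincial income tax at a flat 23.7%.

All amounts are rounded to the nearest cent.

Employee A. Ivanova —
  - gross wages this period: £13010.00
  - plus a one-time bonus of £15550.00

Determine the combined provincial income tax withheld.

£5874.46

Provincial Income Tax: taxable = £13010.00
  £941.62 + 24.9% × (£13010.00 − £8000.00) = £941.62 + 24.9% × £5010.00 = £2189.11
Supplemental (23.7% flat on bonus): 23.7% × £15550.00 = £3685.35
Total provincial income tax: £2189.11 + £3685.35 = £5874.46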